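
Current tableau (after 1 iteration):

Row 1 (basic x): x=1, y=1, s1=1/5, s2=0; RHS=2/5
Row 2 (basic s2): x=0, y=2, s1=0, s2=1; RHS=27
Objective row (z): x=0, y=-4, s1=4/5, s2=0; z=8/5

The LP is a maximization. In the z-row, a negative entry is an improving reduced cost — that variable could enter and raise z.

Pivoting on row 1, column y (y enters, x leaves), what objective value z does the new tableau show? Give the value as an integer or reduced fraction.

16/5

Minimum ratio for y: (2/5)/1 = 2/5.
z changes by −(z-row coeff of y)·ratio = −(-4)·(2/5) = 8/5.
New z = 8/5 + (8/5) = 16/5.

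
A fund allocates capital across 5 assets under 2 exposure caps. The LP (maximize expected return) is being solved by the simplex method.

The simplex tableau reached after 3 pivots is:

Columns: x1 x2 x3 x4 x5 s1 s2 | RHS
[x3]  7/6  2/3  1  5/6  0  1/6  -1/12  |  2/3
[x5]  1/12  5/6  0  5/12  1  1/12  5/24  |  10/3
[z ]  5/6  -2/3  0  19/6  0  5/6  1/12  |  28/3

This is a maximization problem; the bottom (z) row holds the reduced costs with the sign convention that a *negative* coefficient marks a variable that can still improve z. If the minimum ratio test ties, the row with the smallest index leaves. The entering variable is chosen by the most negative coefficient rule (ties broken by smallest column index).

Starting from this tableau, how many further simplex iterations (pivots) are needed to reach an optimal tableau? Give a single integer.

pivot: x2 in, x3 out → z = 10
No improving column remains; optimal.

1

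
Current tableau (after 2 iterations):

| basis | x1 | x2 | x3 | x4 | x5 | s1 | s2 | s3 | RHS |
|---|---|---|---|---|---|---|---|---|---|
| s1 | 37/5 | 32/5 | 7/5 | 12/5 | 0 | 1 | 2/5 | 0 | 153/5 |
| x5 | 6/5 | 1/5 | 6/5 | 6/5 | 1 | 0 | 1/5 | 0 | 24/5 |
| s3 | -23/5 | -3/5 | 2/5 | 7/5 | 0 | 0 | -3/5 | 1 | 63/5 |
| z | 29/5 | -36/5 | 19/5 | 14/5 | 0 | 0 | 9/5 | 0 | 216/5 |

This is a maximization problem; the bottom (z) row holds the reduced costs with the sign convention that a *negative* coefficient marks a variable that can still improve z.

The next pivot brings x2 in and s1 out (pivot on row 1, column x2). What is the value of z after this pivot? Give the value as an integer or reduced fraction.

621/8

Minimum ratio for x2: (153/5)/(32/5) = 153/32.
z changes by −(z-row coeff of x2)·ratio = −(-36/5)·(153/32) = 1377/40.
New z = 216/5 + (1377/40) = 621/8.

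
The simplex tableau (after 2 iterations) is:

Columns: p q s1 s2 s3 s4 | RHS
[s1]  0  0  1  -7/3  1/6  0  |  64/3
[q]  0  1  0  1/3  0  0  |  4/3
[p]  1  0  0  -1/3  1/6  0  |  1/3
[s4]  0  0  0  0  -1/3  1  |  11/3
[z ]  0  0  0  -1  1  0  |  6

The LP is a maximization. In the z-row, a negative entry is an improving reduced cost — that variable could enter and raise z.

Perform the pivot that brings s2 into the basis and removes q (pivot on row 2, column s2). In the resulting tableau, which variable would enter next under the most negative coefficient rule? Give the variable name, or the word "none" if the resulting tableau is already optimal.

none

Pivot element 1/3. New z-row = old z-row − (-1)·(row 2/(1/3)).
Updated z-row coefficients: p: 0, q: 3, s1: 0, s2: 0, s3: 1, s4: 0.
No coefficient is strictly negative; the tableau after this pivot is optimal.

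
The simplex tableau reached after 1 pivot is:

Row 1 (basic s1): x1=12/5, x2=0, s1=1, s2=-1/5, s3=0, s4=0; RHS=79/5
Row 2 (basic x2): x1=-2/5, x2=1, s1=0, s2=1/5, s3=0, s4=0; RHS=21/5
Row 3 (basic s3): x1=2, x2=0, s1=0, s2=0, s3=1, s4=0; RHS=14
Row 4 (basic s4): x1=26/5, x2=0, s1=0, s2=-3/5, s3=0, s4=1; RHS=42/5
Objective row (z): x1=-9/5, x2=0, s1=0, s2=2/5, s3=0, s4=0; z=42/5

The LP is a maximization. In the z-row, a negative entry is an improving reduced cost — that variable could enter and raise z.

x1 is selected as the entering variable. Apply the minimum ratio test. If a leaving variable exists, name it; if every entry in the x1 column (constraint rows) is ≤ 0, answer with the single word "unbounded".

Ratios: row 1 (s1): (79/5)/(12/5) = 79/12; row 2 (x2): entry -2/5 ≤ 0, skip; row 3 (s3): 14/2 = 7; row 4 (s4): (42/5)/(26/5) = 21/13.
Minimum ratio is in the s4 row, so s4 leaves.

s4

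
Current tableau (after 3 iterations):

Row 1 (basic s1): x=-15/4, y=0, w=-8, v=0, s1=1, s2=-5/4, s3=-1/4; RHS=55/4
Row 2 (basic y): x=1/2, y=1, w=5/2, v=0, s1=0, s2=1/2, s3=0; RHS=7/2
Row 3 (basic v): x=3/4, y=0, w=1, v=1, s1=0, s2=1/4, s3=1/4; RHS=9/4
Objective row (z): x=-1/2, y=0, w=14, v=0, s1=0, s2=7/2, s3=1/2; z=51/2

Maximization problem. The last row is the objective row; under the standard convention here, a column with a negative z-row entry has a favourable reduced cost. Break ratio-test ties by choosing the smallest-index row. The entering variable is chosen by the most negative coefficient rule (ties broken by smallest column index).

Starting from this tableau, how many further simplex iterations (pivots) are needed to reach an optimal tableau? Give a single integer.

pivot: x in, v out → z = 27
No improving column remains; optimal.

1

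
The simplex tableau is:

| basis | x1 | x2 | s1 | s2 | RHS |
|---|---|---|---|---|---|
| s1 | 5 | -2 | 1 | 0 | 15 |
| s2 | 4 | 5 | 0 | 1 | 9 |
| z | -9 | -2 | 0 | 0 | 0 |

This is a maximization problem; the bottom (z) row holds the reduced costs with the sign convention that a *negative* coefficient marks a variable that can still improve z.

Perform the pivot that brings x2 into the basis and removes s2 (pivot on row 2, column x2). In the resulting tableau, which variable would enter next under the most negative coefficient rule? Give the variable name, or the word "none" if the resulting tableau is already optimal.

Pivot element 5. New z-row = old z-row − (-2)·(row 2/5).
Updated z-row coefficients: x1: -37/5, x2: 0, s1: 0, s2: 2/5.
The most negative is -37/5 in column x1, so x1 would enter next.

x1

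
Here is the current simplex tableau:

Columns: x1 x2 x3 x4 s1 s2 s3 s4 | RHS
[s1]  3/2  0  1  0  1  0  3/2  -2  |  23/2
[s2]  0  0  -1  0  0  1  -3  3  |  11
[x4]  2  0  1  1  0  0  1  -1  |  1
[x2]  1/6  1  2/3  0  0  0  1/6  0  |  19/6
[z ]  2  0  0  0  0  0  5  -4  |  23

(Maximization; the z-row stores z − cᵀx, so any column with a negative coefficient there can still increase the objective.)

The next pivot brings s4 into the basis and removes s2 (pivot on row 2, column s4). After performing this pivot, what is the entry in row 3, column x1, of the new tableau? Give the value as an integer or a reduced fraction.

2

Pivot element is row 2, column s4: 3.
Normalize row 2: new (row 2, x1) = 0/3 = 0.
row 3 ← row 3 − (-1)·(new row 2): 2 − (-1)·0 = 2.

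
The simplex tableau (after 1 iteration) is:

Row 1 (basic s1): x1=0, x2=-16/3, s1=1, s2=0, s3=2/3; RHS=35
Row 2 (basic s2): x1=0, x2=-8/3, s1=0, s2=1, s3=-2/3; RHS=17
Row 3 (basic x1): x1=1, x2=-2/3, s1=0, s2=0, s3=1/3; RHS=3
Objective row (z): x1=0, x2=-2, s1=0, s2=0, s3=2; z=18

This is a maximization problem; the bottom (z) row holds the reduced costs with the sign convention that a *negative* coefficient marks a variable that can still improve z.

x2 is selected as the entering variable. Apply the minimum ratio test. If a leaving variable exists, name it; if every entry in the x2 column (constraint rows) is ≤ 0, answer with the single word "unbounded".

unbounded

x2-column entries: row 1: -16/3, row 2: -8/3, row 3: -2/3. All ≤ 0, so x2 can increase without bound; the LP is unbounded in this direction.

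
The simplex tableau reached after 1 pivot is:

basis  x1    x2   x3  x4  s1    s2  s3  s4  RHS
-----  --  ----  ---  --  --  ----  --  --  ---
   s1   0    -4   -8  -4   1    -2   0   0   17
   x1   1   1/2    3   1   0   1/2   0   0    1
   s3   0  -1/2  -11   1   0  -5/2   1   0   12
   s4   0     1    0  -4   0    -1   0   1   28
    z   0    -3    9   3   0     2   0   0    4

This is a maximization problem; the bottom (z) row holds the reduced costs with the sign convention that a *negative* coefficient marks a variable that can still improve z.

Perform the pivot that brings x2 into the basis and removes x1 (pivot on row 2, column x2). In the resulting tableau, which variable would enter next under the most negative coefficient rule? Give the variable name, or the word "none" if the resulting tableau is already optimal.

Pivot element 1/2. New z-row = old z-row − (-3)·(row 2/(1/2)).
Updated z-row coefficients: x1: 6, x2: 0, x3: 27, x4: 9, s1: 0, s2: 5, s3: 0, s4: 0.
No coefficient is strictly negative; the tableau after this pivot is optimal.

none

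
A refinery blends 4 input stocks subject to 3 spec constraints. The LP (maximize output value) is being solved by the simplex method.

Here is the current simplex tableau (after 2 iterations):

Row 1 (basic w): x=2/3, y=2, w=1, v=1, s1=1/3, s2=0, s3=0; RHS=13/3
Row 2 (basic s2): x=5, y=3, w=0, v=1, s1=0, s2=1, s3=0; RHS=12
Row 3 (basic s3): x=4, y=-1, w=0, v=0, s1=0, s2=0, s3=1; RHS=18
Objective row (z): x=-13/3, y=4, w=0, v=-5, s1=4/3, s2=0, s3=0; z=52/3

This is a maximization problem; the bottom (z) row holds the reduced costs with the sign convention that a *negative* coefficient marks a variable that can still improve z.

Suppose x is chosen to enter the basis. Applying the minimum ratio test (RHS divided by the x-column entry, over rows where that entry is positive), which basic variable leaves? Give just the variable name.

Ratios: row 1 (w): (13/3)/(2/3) = 13/2; row 2 (s2): 12/5 = 12/5; row 3 (s3): 18/4 = 9/2.
Minimum ratio 12/5 is in the s2 row, so s2 leaves.

s2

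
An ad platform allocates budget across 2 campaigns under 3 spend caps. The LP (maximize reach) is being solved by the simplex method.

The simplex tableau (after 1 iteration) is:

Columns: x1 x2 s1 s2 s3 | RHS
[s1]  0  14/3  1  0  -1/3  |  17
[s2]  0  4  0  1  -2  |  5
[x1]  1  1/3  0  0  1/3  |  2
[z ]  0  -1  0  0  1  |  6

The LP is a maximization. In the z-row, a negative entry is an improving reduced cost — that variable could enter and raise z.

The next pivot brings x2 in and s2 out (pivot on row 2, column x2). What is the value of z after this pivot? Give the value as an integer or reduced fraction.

29/4

Minimum ratio for x2: 5/4 = 5/4.
z changes by −(z-row coeff of x2)·ratio = −(-1)·(5/4) = 5/4.
New z = 6 + (5/4) = 29/4.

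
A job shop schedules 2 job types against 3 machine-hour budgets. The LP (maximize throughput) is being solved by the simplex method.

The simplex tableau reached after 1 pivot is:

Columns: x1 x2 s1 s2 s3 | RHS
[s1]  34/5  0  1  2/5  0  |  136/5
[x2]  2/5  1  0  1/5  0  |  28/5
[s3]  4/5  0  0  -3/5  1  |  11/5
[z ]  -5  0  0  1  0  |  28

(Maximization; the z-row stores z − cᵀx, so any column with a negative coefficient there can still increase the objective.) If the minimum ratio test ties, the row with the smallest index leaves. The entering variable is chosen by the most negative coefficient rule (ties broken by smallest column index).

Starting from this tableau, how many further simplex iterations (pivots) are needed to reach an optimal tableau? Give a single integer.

2

pivot: x1 in, s3 out → z = 167/4
pivot: s2 in, s1 out → z = 46
No improving column remains; optimal.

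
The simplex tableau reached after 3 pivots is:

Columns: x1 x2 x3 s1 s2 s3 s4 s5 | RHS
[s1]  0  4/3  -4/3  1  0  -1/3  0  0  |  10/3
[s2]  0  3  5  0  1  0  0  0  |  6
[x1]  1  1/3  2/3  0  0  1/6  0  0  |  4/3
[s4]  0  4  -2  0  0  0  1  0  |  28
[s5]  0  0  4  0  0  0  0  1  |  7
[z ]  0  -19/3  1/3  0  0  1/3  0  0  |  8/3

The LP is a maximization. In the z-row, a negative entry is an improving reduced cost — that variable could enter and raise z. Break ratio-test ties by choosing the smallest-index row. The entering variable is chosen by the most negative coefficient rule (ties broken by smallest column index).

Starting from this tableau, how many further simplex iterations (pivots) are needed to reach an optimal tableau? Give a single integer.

pivot: x2 in, s2 out → z = 46/3
No improving column remains; optimal.

1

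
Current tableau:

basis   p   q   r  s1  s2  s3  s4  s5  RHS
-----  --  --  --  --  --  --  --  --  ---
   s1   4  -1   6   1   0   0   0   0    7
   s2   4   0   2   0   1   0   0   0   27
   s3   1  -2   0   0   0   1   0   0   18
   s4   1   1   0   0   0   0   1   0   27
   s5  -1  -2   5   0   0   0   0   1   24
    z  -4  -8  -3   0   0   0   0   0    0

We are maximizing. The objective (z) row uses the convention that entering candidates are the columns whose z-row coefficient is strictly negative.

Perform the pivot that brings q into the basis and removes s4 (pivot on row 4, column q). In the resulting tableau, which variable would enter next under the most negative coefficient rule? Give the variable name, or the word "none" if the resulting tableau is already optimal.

Pivot element 1. New z-row = old z-row − (-8)·(row 4/1).
Updated z-row coefficients: p: 4, q: 0, r: -3, s1: 0, s2: 0, s3: 0, s4: 8, s5: 0.
The most negative is -3 in column r, so r would enter next.

r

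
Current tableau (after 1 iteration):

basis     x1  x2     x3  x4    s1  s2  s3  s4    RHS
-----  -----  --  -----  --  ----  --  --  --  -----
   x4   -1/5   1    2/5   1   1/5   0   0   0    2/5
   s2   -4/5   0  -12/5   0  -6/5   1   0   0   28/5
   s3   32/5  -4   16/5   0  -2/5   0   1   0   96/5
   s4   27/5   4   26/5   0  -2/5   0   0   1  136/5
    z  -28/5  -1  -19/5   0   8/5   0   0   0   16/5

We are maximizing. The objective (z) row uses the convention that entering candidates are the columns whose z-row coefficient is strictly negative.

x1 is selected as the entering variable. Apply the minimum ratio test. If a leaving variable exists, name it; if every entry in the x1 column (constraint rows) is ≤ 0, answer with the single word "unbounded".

s3

Ratios: row 1 (x4): entry -1/5 ≤ 0, skip; row 2 (s2): entry -4/5 ≤ 0, skip; row 3 (s3): (96/5)/(32/5) = 3; row 4 (s4): (136/5)/(27/5) = 136/27.
Minimum ratio is in the s3 row, so s3 leaves.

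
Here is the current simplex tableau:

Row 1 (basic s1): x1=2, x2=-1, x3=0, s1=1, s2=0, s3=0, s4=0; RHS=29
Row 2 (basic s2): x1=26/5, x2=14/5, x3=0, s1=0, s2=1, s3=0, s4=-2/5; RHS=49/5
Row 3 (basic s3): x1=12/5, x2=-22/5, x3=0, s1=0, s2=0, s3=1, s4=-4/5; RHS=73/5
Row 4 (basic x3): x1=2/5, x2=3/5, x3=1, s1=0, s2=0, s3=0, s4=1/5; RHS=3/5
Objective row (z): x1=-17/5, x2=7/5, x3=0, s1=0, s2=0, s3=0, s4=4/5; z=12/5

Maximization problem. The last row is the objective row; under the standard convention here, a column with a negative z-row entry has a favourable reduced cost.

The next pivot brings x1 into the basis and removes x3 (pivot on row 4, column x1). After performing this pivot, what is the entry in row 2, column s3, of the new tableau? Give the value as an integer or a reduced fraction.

Pivot element is row 4, column x1: 2/5.
Normalize row 4: new (row 4, s3) = 0/(2/5) = 0.
row 2 ← row 2 − (26/5)·(new row 4): 0 − (26/5)·0 = 0.

0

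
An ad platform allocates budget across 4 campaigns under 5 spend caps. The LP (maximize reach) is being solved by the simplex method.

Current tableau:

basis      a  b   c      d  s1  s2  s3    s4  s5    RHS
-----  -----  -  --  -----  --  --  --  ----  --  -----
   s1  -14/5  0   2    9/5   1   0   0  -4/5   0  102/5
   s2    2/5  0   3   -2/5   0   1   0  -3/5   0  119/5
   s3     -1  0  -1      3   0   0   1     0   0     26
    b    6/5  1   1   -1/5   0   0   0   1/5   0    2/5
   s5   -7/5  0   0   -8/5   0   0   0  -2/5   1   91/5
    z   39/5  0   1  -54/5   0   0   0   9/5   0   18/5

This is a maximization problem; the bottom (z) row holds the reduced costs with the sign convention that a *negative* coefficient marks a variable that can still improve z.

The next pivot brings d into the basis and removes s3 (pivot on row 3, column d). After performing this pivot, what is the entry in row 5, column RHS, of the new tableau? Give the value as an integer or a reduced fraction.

481/15

Pivot element is row 3, column d: 3.
Normalize row 3: new (row 3, RHS) = 26/3 = 26/3.
row 5 ← row 5 − (-8/5)·(new row 3): 91/5 − (-8/5)·(26/3) = 481/15.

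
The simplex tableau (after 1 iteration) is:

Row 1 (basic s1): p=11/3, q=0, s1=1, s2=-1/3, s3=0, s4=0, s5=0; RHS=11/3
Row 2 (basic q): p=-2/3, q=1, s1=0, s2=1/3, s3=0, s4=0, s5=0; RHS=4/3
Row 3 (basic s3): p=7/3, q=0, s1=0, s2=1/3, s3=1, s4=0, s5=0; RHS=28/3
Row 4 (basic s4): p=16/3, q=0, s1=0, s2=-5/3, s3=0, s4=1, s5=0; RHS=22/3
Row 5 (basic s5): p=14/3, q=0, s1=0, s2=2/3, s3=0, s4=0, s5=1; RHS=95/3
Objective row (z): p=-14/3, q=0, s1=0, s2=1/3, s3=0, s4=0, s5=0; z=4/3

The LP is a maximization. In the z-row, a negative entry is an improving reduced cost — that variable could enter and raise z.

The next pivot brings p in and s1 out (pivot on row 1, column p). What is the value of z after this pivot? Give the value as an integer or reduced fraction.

Minimum ratio for p: (11/3)/(11/3) = 1.
z changes by −(z-row coeff of p)·ratio = −(-14/3)·1 = 14/3.
New z = 4/3 + (14/3) = 6.

6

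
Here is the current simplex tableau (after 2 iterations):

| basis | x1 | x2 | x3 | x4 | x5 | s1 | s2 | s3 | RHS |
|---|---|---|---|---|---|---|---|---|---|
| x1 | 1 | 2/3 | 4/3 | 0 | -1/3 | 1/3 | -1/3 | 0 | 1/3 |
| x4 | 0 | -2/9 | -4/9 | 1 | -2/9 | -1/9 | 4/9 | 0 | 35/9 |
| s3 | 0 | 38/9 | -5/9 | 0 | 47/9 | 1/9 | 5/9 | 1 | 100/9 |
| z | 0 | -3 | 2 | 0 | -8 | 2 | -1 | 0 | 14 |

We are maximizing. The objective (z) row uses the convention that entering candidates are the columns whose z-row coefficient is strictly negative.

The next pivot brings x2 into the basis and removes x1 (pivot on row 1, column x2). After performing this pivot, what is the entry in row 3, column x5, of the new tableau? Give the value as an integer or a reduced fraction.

Pivot element is row 1, column x2: 2/3.
Normalize row 1: new (row 1, x5) = (-1/3)/(2/3) = -1/2.
row 3 ← row 3 − (38/9)·(new row 1): 47/9 − (38/9)·(-1/2) = 22/3.

22/3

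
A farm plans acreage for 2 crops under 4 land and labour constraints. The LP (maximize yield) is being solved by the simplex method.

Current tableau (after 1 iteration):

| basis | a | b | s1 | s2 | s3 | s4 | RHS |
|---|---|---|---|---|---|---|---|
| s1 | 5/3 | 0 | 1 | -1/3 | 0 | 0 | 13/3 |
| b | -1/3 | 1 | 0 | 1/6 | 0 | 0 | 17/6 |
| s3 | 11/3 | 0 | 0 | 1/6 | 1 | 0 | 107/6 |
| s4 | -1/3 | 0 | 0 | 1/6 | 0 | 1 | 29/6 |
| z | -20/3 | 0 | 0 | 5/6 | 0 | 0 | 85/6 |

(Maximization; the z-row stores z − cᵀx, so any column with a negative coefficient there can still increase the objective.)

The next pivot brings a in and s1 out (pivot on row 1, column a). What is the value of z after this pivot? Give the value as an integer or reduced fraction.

Minimum ratio for a: (13/3)/(5/3) = 13/5.
z changes by −(z-row coeff of a)·ratio = −(-20/3)·(13/5) = 52/3.
New z = 85/6 + (52/3) = 63/2.

63/2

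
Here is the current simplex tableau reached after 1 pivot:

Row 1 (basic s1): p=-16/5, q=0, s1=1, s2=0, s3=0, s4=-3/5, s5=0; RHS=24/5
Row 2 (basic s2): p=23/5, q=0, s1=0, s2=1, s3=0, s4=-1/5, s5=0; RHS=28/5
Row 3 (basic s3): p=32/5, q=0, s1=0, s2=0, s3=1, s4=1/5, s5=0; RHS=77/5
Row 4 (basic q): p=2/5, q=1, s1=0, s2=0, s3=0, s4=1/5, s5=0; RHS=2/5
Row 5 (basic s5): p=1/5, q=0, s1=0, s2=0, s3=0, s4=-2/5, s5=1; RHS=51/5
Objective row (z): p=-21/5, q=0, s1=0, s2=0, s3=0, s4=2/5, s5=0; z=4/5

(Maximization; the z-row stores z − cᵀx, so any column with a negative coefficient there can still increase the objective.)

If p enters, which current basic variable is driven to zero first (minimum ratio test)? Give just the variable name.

q

Ratios: row 1 (s1): entry -16/5 ≤ 0, skip; row 2 (s2): (28/5)/(23/5) = 28/23; row 3 (s3): (77/5)/(32/5) = 77/32; row 4 (q): (2/5)/(2/5) = 1; row 5 (s5): (51/5)/(1/5) = 51.
Minimum ratio 1 is in the q row, so q leaves.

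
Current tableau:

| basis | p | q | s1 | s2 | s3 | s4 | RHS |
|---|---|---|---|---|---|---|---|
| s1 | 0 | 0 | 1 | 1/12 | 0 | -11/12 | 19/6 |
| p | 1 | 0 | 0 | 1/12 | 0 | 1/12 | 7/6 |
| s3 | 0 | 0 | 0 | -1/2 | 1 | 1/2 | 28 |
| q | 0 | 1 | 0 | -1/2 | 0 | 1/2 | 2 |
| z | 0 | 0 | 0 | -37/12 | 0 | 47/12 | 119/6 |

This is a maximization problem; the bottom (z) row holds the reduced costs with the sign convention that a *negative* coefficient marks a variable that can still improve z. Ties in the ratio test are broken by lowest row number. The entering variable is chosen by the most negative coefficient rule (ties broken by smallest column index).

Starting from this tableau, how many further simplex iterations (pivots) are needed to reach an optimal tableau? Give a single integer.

1

pivot: s2 in, p out → z = 63
No improving column remains; optimal.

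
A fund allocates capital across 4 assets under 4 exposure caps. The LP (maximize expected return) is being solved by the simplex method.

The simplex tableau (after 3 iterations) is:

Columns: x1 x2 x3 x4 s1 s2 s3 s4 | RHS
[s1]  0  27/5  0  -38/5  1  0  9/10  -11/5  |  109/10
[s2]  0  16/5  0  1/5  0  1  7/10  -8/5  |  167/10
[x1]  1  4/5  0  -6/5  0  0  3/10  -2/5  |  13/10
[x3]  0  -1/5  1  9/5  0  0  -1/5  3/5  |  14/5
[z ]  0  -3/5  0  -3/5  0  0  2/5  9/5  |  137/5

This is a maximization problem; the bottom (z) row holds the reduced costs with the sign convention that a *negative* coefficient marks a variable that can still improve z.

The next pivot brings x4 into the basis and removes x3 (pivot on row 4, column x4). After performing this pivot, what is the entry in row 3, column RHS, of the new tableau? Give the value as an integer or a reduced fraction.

19/6

Pivot element is row 4, column x4: 9/5.
Normalize row 4: new (row 4, RHS) = (14/5)/(9/5) = 14/9.
row 3 ← row 3 − (-6/5)·(new row 4): 13/10 − (-6/5)·(14/9) = 19/6.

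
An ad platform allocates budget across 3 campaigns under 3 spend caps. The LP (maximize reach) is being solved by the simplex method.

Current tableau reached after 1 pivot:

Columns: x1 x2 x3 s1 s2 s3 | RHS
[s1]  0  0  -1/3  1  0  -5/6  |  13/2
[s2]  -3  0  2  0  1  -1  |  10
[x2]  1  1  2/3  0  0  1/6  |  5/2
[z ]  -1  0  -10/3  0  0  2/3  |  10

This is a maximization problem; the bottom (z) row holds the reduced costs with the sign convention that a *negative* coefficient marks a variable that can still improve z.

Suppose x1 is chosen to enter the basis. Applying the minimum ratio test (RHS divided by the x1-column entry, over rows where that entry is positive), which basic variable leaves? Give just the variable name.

Ratios: row 1 (s1): entry 0 ≤ 0, skip; row 2 (s2): entry -3 ≤ 0, skip; row 3 (x2): (5/2)/1 = 5/2.
Minimum ratio 5/2 is in the x2 row, so x2 leaves.

x2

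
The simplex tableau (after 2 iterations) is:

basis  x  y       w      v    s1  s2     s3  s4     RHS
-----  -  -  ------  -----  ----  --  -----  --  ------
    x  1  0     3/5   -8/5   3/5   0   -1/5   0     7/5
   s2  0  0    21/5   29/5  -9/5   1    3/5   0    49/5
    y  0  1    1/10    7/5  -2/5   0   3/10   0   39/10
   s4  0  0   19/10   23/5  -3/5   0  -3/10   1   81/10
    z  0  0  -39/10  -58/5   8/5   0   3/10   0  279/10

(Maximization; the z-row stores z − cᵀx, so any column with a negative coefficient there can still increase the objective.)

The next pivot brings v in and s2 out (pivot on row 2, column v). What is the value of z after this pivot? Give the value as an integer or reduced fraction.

Minimum ratio for v: (49/5)/(29/5) = 49/29.
z changes by −(z-row coeff of v)·ratio = −(-58/5)·(49/29) = 98/5.
New z = 279/10 + (98/5) = 95/2.

95/2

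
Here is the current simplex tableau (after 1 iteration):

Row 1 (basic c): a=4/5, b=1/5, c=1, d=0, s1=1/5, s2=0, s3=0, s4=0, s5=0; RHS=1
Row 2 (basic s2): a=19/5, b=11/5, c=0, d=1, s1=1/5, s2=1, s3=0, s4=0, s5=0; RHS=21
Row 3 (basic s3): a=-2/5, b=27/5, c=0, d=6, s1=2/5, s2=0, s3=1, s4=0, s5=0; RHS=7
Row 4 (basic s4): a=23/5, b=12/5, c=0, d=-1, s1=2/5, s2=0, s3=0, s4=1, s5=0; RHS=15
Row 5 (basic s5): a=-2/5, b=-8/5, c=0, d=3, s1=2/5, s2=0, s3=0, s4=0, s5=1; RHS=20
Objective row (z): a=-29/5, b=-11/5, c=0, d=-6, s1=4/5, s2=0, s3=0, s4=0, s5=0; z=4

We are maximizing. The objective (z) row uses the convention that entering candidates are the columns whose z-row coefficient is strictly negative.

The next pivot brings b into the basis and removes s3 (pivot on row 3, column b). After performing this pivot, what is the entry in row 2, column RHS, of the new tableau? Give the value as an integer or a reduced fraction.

490/27

Pivot element is row 3, column b: 27/5.
Normalize row 3: new (row 3, RHS) = 7/(27/5) = 35/27.
row 2 ← row 2 − (11/5)·(new row 3): 21 − (11/5)·(35/27) = 490/27.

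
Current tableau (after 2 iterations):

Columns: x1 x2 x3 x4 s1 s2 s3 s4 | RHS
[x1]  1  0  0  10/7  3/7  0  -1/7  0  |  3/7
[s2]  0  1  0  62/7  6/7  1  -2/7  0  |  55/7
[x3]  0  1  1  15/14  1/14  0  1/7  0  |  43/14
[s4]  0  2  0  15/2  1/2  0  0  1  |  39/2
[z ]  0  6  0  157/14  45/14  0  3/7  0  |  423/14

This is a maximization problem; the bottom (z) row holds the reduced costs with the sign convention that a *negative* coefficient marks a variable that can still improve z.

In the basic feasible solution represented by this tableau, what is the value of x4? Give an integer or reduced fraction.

0

x4 is nonbasic (not in the basis column), so its value in the current BFS is 0.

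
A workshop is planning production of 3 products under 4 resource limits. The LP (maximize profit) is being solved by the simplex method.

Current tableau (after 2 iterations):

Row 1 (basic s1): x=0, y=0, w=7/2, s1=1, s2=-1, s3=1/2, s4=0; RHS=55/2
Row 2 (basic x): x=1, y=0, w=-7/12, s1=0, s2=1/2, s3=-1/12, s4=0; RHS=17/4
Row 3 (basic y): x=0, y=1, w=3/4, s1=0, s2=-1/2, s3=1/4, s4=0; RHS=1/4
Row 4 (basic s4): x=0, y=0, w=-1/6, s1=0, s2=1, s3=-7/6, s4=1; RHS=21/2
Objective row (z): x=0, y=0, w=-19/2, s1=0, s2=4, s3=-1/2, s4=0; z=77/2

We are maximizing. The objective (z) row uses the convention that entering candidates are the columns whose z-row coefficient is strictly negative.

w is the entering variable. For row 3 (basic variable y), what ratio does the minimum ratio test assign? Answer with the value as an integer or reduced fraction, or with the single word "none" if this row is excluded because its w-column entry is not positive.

1/3

Ratio = RHS / (w entry) = (1/4) / (3/4) = 1/3.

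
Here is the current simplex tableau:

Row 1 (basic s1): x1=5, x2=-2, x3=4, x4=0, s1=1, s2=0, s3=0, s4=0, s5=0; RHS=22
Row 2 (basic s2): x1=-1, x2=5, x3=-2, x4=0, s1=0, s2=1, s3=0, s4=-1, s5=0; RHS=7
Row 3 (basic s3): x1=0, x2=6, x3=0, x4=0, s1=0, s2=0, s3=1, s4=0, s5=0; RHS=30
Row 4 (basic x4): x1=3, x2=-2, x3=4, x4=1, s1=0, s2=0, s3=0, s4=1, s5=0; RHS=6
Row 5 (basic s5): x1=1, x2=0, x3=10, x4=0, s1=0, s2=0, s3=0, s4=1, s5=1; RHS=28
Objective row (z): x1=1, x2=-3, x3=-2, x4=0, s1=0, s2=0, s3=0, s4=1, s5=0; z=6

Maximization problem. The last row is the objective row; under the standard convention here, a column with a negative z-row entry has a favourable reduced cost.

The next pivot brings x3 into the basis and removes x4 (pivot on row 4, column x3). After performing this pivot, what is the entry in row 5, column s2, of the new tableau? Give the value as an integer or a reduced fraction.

Pivot element is row 4, column x3: 4.
Normalize row 4: new (row 4, s2) = 0/4 = 0.
row 5 ← row 5 − 10·(new row 4): 0 − 10·0 = 0.

0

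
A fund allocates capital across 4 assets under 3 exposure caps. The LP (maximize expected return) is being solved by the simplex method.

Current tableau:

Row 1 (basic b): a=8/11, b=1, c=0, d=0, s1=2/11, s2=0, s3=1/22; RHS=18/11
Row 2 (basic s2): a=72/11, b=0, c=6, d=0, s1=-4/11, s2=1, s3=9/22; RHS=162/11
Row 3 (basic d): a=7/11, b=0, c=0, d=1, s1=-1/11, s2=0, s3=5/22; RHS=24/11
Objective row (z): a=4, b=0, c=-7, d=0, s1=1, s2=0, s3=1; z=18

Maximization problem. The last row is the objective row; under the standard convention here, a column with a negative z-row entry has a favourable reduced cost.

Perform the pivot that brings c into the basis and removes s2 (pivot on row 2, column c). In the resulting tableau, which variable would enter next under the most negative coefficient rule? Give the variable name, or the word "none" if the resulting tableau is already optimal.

Pivot element 6. New z-row = old z-row − (-7)·(row 2/6).
Updated z-row coefficients: a: 128/11, b: 0, c: 0, d: 0, s1: 19/33, s2: 7/6, s3: 65/44.
No coefficient is strictly negative; the tableau after this pivot is optimal.

none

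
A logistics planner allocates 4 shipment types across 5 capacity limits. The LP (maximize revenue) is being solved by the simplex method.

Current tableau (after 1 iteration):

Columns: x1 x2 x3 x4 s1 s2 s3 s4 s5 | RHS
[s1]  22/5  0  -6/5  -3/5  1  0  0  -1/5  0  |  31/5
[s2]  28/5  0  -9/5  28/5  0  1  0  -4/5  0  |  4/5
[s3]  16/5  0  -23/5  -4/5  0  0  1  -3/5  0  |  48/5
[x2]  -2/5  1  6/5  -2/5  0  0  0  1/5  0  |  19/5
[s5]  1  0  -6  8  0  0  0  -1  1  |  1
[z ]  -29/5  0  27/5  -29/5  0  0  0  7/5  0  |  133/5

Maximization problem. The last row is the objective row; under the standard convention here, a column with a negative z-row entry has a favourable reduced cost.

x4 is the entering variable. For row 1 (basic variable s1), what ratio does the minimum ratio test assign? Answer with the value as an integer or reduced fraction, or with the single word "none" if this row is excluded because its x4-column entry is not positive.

The x4 entry in row 1 is -3/5 ≤ 0, so this row gives no ratio.

none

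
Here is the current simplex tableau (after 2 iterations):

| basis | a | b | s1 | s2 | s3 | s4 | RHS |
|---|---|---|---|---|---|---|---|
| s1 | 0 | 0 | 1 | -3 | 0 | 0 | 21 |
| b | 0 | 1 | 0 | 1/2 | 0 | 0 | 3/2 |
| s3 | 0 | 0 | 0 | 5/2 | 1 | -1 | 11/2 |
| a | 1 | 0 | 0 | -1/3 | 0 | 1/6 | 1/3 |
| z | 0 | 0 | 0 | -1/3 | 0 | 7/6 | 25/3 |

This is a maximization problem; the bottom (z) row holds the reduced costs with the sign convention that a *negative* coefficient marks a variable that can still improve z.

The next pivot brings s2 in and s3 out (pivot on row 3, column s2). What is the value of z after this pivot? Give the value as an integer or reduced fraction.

136/15

Minimum ratio for s2: (11/2)/(5/2) = 11/5.
z changes by −(z-row coeff of s2)·ratio = −(-1/3)·(11/5) = 11/15.
New z = 25/3 + (11/15) = 136/15.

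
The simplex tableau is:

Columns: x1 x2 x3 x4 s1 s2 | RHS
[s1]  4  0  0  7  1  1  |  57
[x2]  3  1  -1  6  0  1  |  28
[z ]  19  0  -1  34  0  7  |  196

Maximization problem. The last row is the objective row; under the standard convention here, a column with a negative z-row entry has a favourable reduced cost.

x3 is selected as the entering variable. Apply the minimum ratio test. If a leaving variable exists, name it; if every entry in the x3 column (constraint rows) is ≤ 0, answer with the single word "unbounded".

unbounded

x3-column entries: row 1: 0, row 2: -1. All ≤ 0, so x3 can increase without bound; the LP is unbounded in this direction.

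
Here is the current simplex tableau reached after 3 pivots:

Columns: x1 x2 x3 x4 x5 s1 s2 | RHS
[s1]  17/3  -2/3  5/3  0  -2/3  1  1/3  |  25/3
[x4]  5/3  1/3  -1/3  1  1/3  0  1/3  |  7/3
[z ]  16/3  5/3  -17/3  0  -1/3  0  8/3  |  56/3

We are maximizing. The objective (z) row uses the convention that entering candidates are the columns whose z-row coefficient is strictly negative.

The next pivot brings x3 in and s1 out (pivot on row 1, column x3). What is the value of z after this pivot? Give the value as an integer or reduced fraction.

Minimum ratio for x3: (25/3)/(5/3) = 5.
z changes by −(z-row coeff of x3)·ratio = −(-17/3)·5 = 85/3.
New z = 56/3 + (85/3) = 47.

47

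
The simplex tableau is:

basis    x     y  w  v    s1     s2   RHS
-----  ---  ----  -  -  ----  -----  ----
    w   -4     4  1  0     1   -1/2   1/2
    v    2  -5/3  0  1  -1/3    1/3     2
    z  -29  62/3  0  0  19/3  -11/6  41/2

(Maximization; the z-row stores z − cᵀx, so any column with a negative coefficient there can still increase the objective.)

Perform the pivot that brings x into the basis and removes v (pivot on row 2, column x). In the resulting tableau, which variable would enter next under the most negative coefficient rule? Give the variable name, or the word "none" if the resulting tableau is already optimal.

y

Pivot element 2. New z-row = old z-row − (-29)·(row 2/2).
Updated z-row coefficients: x: 0, y: -7/2, w: 0, v: 29/2, s1: 3/2, s2: 3.
The most negative is -7/2 in column y, so y would enter next.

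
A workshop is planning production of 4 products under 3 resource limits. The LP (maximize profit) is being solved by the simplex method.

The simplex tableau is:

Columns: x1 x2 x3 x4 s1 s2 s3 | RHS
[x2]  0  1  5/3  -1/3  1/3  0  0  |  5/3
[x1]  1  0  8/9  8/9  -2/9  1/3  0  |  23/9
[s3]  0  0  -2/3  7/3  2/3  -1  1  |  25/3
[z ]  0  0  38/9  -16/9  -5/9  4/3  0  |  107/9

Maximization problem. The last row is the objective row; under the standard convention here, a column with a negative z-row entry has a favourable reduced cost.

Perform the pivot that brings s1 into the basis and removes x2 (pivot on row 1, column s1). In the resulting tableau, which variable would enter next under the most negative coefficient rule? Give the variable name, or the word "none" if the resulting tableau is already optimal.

x4

Pivot element 1/3. New z-row = old z-row − (-5/9)·(row 1/(1/3)).
Updated z-row coefficients: x1: 0, x2: 5/3, x3: 7, x4: -7/3, s1: 0, s2: 4/3, s3: 0.
The most negative is -7/3 in column x4, so x4 would enter next.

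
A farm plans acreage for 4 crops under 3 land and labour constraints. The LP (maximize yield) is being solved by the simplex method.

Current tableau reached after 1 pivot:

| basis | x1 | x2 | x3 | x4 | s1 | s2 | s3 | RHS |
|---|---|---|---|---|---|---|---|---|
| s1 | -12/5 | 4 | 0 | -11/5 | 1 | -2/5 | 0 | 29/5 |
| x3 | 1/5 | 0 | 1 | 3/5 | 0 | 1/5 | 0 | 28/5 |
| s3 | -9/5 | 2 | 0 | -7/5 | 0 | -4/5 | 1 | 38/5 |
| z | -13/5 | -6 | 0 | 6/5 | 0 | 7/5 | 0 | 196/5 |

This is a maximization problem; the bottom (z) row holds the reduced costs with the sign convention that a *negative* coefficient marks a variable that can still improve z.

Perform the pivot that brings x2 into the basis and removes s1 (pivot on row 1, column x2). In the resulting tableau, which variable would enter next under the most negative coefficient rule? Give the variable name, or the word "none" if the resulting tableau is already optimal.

x1

Pivot element 4. New z-row = old z-row − (-6)·(row 1/4).
Updated z-row coefficients: x1: -31/5, x2: 0, x3: 0, x4: -21/10, s1: 3/2, s2: 4/5, s3: 0.
The most negative is -31/5 in column x1, so x1 would enter next.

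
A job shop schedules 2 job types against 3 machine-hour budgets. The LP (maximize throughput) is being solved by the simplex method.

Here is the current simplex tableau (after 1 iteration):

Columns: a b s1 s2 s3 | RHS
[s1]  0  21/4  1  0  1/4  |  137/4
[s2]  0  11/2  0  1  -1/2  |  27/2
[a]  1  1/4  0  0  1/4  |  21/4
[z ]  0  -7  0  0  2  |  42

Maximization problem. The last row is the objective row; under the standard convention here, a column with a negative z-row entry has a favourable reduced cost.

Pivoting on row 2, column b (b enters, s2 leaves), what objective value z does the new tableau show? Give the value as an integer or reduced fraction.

Minimum ratio for b: (27/2)/(11/2) = 27/11.
z changes by −(z-row coeff of b)·ratio = −(-7)·(27/11) = 189/11.
New z = 42 + (189/11) = 651/11.

651/11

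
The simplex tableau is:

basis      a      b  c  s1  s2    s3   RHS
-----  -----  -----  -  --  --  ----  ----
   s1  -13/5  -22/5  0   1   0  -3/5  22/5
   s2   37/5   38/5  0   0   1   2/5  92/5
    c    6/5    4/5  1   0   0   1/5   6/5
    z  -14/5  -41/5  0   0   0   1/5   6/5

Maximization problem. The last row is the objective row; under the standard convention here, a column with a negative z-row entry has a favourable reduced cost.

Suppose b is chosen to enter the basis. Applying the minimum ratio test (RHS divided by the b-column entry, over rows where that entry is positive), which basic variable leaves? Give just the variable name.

c

Ratios: row 1 (s1): entry -22/5 ≤ 0, skip; row 2 (s2): (92/5)/(38/5) = 46/19; row 3 (c): (6/5)/(4/5) = 3/2.
Minimum ratio 3/2 is in the c row, so c leaves.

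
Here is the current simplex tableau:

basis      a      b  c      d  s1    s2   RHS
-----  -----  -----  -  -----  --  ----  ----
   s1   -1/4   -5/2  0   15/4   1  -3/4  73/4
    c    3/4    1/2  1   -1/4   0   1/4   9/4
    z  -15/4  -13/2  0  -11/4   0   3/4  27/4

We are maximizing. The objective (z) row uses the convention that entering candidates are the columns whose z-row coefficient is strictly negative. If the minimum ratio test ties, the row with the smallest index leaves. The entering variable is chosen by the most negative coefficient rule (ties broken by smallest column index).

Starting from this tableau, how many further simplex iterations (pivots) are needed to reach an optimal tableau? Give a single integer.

2

pivot: b in, c out → z = 36
pivot: d in, s1 out → z = 534/5
No improving column remains; optimal.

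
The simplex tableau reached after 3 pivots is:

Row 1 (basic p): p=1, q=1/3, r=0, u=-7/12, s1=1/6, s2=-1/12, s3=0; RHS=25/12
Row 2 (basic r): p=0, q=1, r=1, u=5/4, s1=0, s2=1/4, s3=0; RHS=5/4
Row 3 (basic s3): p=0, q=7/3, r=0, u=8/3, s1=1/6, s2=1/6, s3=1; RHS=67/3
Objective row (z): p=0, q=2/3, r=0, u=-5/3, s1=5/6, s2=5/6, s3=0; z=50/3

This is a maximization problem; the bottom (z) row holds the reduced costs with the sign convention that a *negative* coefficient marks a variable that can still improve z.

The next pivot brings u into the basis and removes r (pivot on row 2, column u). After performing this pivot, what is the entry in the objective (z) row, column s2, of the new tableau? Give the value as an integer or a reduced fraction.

7/6

Pivot element is row 2, column u: 5/4.
Normalize row 2: new (row 2, s2) = (1/4)/(5/4) = 1/5.
z-row ← z-row − (-5/3)·(new row 2): 5/6 − (-5/3)·(1/5) = 7/6.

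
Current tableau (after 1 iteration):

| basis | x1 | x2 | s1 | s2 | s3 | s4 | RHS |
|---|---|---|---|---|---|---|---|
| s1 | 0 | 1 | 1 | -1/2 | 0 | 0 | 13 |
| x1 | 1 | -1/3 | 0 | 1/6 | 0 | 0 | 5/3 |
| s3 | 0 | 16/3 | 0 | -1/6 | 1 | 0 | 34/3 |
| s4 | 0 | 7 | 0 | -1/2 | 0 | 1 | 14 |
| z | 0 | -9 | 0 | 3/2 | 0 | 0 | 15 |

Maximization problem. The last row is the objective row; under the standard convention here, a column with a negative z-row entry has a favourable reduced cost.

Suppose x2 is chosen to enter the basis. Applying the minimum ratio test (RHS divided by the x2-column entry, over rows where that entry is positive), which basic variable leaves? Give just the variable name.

Ratios: row 1 (s1): 13/1 = 13; row 2 (x1): entry -1/3 ≤ 0, skip; row 3 (s3): (34/3)/(16/3) = 17/8; row 4 (s4): 14/7 = 2.
Minimum ratio 2 is in the s4 row, so s4 leaves.

s4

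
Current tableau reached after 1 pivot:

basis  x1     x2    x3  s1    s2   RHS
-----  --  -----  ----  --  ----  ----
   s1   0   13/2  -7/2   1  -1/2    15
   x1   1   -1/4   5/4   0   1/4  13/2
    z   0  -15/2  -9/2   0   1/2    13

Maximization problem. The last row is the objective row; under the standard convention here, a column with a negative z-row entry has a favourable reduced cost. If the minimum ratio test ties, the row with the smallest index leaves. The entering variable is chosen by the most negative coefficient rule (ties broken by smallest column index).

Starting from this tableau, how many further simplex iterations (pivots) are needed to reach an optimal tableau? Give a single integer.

2

pivot: x2 in, s1 out → z = 394/13
pivot: x3 in, x1 out → z = 2450/29
No improving column remains; optimal.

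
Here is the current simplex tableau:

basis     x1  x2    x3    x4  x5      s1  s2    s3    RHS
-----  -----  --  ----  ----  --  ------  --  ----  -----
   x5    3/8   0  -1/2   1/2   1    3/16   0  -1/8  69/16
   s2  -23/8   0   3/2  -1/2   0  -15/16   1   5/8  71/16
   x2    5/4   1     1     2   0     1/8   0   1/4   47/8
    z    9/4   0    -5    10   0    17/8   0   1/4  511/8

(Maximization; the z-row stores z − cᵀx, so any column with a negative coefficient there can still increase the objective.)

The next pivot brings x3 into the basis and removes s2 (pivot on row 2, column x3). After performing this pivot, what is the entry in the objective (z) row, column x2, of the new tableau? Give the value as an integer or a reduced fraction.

Pivot element is row 2, column x3: 3/2.
Normalize row 2: new (row 2, x2) = 0/(3/2) = 0.
z-row ← z-row − (-5)·(new row 2): 0 − (-5)·0 = 0.

0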